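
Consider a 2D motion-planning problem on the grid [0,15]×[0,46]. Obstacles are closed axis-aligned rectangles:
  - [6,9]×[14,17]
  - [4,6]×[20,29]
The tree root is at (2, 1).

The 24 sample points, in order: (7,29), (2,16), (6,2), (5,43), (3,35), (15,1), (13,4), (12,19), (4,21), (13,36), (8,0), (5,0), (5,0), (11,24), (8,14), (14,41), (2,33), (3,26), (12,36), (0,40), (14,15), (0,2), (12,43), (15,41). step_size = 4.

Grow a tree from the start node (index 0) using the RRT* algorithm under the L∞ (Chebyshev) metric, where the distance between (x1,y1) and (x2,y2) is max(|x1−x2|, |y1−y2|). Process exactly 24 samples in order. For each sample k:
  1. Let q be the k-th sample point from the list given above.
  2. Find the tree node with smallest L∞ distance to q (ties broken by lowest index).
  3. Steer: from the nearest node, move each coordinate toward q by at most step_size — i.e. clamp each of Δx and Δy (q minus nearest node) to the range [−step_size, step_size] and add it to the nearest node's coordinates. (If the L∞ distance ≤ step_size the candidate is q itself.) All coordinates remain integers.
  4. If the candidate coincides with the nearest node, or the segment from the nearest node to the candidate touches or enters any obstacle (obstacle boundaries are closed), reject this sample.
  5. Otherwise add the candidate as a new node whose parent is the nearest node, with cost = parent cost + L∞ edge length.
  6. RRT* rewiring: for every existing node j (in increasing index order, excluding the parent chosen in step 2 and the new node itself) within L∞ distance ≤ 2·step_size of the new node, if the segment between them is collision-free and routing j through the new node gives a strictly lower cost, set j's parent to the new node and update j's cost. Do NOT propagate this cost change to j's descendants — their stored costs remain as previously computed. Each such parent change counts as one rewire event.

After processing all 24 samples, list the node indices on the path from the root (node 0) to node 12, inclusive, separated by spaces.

Path: 0 1 2 4 5 10 11 12

1. q=(7,29) nearest=0 d=28 new=(6,5) → add node 1 parent=0 cost=4
2. q=(2,16) nearest=1 d=11 new=(2,9) → add node 2 parent=1 cost=8
3. q=(6,2) nearest=1 d=3 new=(6,2) → add node 3 parent=1 cost=7
4. q=(5,43) nearest=2 d=34 new=(5,13) → add node 4 parent=2 cost=12
5. q=(3,35) nearest=4 d=22 new=(3,17) → add node 5 parent=4 cost=16
6. q=(15,1) nearest=1 d=9 new=(10,1) → add node 6 parent=1 cost=8
7. q=(13,4) nearest=6 d=3 new=(13,4) → add node 7 parent=6 cost=11
8. q=(12,19) nearest=4 d=7 new=(9,17) → blocked by [6,9]×[14,17], reject
9. q=(4,21) nearest=5 d=4 new=(4,21) → blocked by [4,6]×[20,29], reject
10. q=(13,36) nearest=5 d=19 new=(7,21) → blocked by [4,6]×[20,29], reject
11. q=(8,0) nearest=3 d=2 new=(8,0) → add node 8 parent=3 cost=9
12. q=(5,0) nearest=3 d=2 new=(5,0) → add node 9 parent=3 cost=9
13. q=(5,0) nearest=9 d=0 → coincident, reject
14. q=(11,24) nearest=5 d=8 new=(7,21) → blocked by [4,6]×[20,29], reject
15. q=(8,14) nearest=4 d=3 new=(8,14) → blocked by [6,9]×[14,17], reject
16. q=(14,41) nearest=5 d=24 new=(7,21) → blocked by [4,6]×[20,29], reject
17. q=(2,33) nearest=5 d=16 new=(2,21) → add node 10 parent=5 cost=20
18. q=(3,26) nearest=10 d=5 new=(3,25) → add node 11 parent=10 cost=24
19. q=(12,36) nearest=11 d=11 new=(7,29) → blocked by [4,6]×[20,29], reject
20. q=(0,40) nearest=11 d=15 new=(0,29) → add node 12 parent=11 cost=28
21. q=(14,15) nearest=4 d=9 new=(9,15) → blocked by [6,9]×[14,17], reject
22. q=(0,2) nearest=0 d=2 new=(0,2) → add node 13 parent=0 cost=2; rewire 9→13 (7<9)
23. q=(12,43) nearest=12 d=14 new=(4,33) → add node 14 parent=12 cost=32
24. q=(15,41) nearest=14 d=11 new=(8,37) → add node 15 parent=14 cost=36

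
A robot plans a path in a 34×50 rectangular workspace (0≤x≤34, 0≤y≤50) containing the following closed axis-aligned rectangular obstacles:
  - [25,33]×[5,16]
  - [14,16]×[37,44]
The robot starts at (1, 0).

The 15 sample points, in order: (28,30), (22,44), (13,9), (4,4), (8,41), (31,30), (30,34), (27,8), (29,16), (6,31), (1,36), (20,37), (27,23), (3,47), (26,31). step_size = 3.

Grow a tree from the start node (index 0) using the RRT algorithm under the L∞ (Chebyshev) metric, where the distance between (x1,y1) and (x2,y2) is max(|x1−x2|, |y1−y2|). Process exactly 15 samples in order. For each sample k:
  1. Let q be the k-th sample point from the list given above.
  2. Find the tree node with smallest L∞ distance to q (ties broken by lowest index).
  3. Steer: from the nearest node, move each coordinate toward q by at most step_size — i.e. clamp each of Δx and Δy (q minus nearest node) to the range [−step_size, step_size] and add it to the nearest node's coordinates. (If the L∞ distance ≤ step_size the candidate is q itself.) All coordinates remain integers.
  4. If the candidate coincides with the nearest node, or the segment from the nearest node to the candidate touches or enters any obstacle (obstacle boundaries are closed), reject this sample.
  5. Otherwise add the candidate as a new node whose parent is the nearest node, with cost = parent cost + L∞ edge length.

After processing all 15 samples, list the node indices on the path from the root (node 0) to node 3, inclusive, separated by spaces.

1. q=(28,30) nearest=0 d=30 new=(4,3) → add node 1 parent=0 cost=3
2. q=(22,44) nearest=1 d=41 new=(7,6) → add node 2 parent=1 cost=6
3. q=(13,9) nearest=2 d=6 new=(10,9) → add node 3 parent=2 cost=9
4. q=(4,4) nearest=1 d=1 new=(4,4) → add node 4 parent=1 cost=4
5. q=(8,41) nearest=3 d=32 new=(8,12) → add node 5 parent=3 cost=12
6. q=(31,30) nearest=3 d=21 new=(13,12) → add node 6 parent=3 cost=12
7. q=(30,34) nearest=5 d=22 new=(11,15) → add node 7 parent=5 cost=15
8. q=(27,8) nearest=6 d=14 new=(16,9) → add node 8 parent=6 cost=15
9. q=(29,16) nearest=8 d=13 new=(19,12) → add node 9 parent=8 cost=18
10. q=(6,31) nearest=7 d=16 new=(8,18) → add node 10 parent=7 cost=18
11. q=(1,36) nearest=10 d=18 new=(5,21) → add node 11 parent=10 cost=21
12. q=(20,37) nearest=11 d=16 new=(8,24) → add node 12 parent=11 cost=24
13. q=(27,23) nearest=9 d=11 new=(22,15) → add node 13 parent=9 cost=21
14. q=(3,47) nearest=12 d=23 new=(5,27) → add node 14 parent=12 cost=27
15. q=(26,31) nearest=7 d=16 new=(14,18) → add node 15 parent=7 cost=18

Path: 0 1 2 3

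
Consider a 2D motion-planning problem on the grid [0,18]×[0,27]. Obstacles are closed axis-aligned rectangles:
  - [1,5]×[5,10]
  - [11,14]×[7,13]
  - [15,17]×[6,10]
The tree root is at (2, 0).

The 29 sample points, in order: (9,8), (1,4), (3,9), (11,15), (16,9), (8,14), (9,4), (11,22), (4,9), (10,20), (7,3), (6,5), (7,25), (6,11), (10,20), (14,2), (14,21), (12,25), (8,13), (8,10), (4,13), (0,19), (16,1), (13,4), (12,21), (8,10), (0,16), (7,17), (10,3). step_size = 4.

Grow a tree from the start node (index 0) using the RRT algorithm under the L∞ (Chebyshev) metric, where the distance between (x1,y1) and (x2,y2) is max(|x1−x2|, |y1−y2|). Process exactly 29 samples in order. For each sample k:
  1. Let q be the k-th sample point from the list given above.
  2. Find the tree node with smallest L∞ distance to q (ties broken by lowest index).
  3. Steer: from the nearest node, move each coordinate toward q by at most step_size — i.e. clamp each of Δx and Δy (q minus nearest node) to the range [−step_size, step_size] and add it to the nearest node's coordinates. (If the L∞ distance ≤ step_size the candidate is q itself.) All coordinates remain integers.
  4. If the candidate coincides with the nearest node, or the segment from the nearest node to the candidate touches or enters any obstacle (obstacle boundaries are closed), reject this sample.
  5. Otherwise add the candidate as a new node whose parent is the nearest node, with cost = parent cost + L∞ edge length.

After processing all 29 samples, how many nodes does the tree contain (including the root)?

1. q=(9,8) nearest=0 d=8 new=(6,4) → add node 1 parent=0 cost=4
2. q=(1,4) nearest=0 d=4 new=(1,4) → add node 2 parent=0 cost=4
3. q=(3,9) nearest=1 d=5 new=(3,8) → blocked by [1,5]×[5,10], reject
4. q=(11,15) nearest=1 d=11 new=(10,8) → add node 3 parent=1 cost=8
5. q=(16,9) nearest=3 d=6 new=(14,9) → blocked by [11,14]×[7,13], reject
6. q=(8,14) nearest=3 d=6 new=(8,12) → add node 4 parent=3 cost=12
7. q=(9,4) nearest=1 d=3 new=(9,4) → add node 5 parent=1 cost=7
8. q=(11,22) nearest=4 d=10 new=(11,16) → add node 6 parent=4 cost=16
9. q=(4,9) nearest=4 d=4 new=(4,9) → blocked by [1,5]×[5,10], reject
10. q=(10,20) nearest=6 d=4 new=(10,20) → add node 7 parent=6 cost=20
11. q=(7,3) nearest=1 d=1 new=(7,3) → add node 8 parent=1 cost=5
12. q=(6,5) nearest=1 d=1 new=(6,5) → add node 9 parent=1 cost=5
13. q=(7,25) nearest=7 d=5 new=(7,24) → add node 10 parent=7 cost=24
14. q=(6,11) nearest=4 d=2 new=(6,11) → add node 11 parent=4 cost=14
15. q=(10,20) nearest=7 d=0 → coincident, reject
16. q=(14,2) nearest=5 d=5 new=(13,2) → add node 12 parent=5 cost=11
17. q=(14,21) nearest=7 d=4 new=(14,21) → add node 13 parent=7 cost=24
18. q=(12,25) nearest=13 d=4 new=(12,25) → add node 14 parent=13 cost=28
19. q=(8,13) nearest=4 d=1 new=(8,13) → add node 15 parent=4 cost=13
20. q=(8,10) nearest=3 d=2 new=(8,10) → add node 16 parent=3 cost=10
21. q=(4,13) nearest=11 d=2 new=(4,13) → add node 17 parent=11 cost=16
22. q=(0,19) nearest=17 d=6 new=(0,17) → add node 18 parent=17 cost=20
23. q=(16,1) nearest=12 d=3 new=(16,1) → add node 19 parent=12 cost=14
24. q=(13,4) nearest=12 d=2 new=(13,4) → add node 20 parent=12 cost=13
25. q=(12,21) nearest=7 d=2 new=(12,21) → add node 21 parent=7 cost=22
26. q=(8,10) nearest=16 d=0 → coincident, reject
27. q=(0,16) nearest=18 d=1 new=(0,16) → add node 22 parent=18 cost=21
28. q=(7,17) nearest=7 d=3 new=(7,17) → add node 23 parent=7 cost=23
29. q=(10,3) nearest=5 d=1 new=(10,3) → add node 24 parent=5 cost=8

Node count: 25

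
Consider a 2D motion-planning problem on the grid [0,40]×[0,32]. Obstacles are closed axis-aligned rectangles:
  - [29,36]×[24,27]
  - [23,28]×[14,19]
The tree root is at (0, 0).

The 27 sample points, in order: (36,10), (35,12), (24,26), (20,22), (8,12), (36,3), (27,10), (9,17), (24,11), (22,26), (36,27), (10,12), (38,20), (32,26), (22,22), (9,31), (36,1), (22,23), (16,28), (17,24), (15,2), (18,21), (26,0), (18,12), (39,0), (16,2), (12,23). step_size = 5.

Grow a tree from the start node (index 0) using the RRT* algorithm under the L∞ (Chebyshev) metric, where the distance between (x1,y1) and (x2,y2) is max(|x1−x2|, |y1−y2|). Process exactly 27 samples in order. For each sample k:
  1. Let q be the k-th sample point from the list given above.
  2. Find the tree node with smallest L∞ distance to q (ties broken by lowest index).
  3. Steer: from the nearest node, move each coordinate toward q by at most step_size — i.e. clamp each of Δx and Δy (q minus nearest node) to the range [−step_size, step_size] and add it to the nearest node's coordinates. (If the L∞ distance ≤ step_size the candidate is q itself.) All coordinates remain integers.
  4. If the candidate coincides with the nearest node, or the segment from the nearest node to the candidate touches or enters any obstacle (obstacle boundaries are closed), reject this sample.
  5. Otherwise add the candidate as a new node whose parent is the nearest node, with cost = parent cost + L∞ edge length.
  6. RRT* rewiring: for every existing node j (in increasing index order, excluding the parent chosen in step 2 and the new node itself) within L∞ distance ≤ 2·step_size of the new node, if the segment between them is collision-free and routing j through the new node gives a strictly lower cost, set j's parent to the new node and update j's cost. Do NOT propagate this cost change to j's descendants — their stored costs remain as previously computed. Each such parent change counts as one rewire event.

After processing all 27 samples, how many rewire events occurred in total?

1. q=(36,10) nearest=0 d=36 new=(5,5) → add node 1 parent=0 cost=5
2. q=(35,12) nearest=1 d=30 new=(10,10) → add node 2 parent=1 cost=10
3. q=(24,26) nearest=2 d=16 new=(15,15) → add node 3 parent=2 cost=15
4. q=(20,22) nearest=3 d=7 new=(20,20) → add node 4 parent=3 cost=20
5. q=(8,12) nearest=2 d=2 new=(8,12) → add node 5 parent=2 cost=12
6. q=(36,3) nearest=4 d=17 new=(25,15) → blocked by [23,28]×[14,19], reject
7. q=(27,10) nearest=4 d=10 new=(25,15) → blocked by [23,28]×[14,19], reject
8. q=(9,17) nearest=5 d=5 new=(9,17) → add node 6 parent=5 cost=17
9. q=(24,11) nearest=3 d=9 new=(20,11) → add node 7 parent=3 cost=20
10. q=(22,26) nearest=4 d=6 new=(22,25) → add node 8 parent=4 cost=25
11. q=(36,27) nearest=8 d=14 new=(27,27) → add node 9 parent=8 cost=30
12. q=(10,12) nearest=2 d=2 new=(10,12) → add node 10 parent=2 cost=12
13. q=(38,20) nearest=9 d=11 new=(32,22) → blocked by [29,36]×[24,27], reject
14. q=(32,26) nearest=9 d=5 new=(32,26) → blocked by [29,36]×[24,27], reject
15. q=(22,22) nearest=4 d=2 new=(22,22) → add node 11 parent=4 cost=22; rewire 9→11 (27<30)
16. q=(9,31) nearest=4 d=11 new=(15,25) → add node 12 parent=4 cost=25
17. q=(36,1) nearest=7 d=16 new=(25,6) → add node 13 parent=7 cost=25
18. q=(22,23) nearest=11 d=1 new=(22,23) → add node 14 parent=11 cost=23
19. q=(16,28) nearest=12 d=3 new=(16,28) → add node 15 parent=12 cost=28
20. q=(17,24) nearest=12 d=2 new=(17,24) → add node 16 parent=12 cost=27
21. q=(15,2) nearest=2 d=8 new=(15,5) → add node 17 parent=2 cost=15
22. q=(18,21) nearest=4 d=2 new=(18,21) → add node 18 parent=4 cost=22; rewire 16→18 (25<27)
23. q=(26,0) nearest=13 d=6 new=(26,1) → add node 19 parent=13 cost=30
24. q=(18,12) nearest=7 d=2 new=(18,12) → add node 20 parent=7 cost=22
25. q=(39,0) nearest=19 d=13 new=(31,0) → add node 21 parent=19 cost=35
26. q=(16,2) nearest=17 d=3 new=(16,2) → add node 22 parent=17 cost=18; rewire 19→22 (28<30)
27. q=(12,23) nearest=12 d=3 new=(12,23) → add node 23 parent=12 cost=28

Rewire events: 3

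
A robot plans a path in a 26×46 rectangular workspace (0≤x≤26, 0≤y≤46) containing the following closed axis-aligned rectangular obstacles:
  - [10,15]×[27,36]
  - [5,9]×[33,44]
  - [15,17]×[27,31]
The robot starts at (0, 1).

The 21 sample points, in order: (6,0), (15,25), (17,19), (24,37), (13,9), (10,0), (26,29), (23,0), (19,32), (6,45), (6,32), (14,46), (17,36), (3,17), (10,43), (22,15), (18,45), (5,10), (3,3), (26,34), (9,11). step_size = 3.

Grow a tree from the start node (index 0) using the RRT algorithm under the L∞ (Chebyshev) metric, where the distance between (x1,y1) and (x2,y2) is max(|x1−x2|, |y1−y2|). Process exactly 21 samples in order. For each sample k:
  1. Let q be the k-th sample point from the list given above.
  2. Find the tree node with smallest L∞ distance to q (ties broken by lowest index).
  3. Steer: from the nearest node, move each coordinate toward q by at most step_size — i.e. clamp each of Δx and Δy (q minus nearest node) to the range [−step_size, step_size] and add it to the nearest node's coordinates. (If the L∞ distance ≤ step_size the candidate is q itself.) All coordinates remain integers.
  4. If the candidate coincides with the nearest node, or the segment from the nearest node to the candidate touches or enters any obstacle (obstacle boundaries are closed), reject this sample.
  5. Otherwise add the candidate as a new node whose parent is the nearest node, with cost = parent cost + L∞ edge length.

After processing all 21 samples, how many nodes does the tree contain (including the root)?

1. q=(6,0) nearest=0 d=6 new=(3,0) → add node 1 parent=0 cost=3
2. q=(15,25) nearest=0 d=24 new=(3,4) → add node 2 parent=0 cost=3
3. q=(17,19) nearest=2 d=15 new=(6,7) → add node 3 parent=2 cost=6
4. q=(24,37) nearest=3 d=30 new=(9,10) → add node 4 parent=3 cost=9
5. q=(13,9) nearest=4 d=4 new=(12,9) → add node 5 parent=4 cost=12
6. q=(10,0) nearest=1 d=7 new=(6,0) → add node 6 parent=1 cost=6
7. q=(26,29) nearest=4 d=19 new=(12,13) → add node 7 parent=4 cost=12
8. q=(23,0) nearest=5 d=11 new=(15,6) → add node 8 parent=5 cost=15
9. q=(19,32) nearest=7 d=19 new=(15,16) → add node 9 parent=7 cost=15
10. q=(6,45) nearest=9 d=29 new=(12,19) → add node 10 parent=9 cost=18
11. q=(6,32) nearest=10 d=13 new=(9,22) → add node 11 parent=10 cost=21
12. q=(14,46) nearest=11 d=24 new=(12,25) → add node 12 parent=11 cost=24
13. q=(17,36) nearest=12 d=11 new=(15,28) → blocked by [10,15]×[27,36], reject
14. q=(3,17) nearest=11 d=6 new=(6,19) → add node 13 parent=11 cost=24
15. q=(10,43) nearest=12 d=18 new=(10,28) → blocked by [10,15]×[27,36], reject
16. q=(22,15) nearest=9 d=7 new=(18,15) → add node 14 parent=9 cost=18
17. q=(18,45) nearest=12 d=20 new=(15,28) → blocked by [10,15]×[27,36], reject
18. q=(5,10) nearest=3 d=3 new=(5,10) → add node 15 parent=3 cost=9
19. q=(3,3) nearest=2 d=1 new=(3,3) → add node 16 parent=2 cost=4
20. q=(26,34) nearest=12 d=14 new=(15,28) → blocked by [10,15]×[27,36], reject
21. q=(9,11) nearest=4 d=1 new=(9,11) → add node 17 parent=4 cost=10

Node count: 18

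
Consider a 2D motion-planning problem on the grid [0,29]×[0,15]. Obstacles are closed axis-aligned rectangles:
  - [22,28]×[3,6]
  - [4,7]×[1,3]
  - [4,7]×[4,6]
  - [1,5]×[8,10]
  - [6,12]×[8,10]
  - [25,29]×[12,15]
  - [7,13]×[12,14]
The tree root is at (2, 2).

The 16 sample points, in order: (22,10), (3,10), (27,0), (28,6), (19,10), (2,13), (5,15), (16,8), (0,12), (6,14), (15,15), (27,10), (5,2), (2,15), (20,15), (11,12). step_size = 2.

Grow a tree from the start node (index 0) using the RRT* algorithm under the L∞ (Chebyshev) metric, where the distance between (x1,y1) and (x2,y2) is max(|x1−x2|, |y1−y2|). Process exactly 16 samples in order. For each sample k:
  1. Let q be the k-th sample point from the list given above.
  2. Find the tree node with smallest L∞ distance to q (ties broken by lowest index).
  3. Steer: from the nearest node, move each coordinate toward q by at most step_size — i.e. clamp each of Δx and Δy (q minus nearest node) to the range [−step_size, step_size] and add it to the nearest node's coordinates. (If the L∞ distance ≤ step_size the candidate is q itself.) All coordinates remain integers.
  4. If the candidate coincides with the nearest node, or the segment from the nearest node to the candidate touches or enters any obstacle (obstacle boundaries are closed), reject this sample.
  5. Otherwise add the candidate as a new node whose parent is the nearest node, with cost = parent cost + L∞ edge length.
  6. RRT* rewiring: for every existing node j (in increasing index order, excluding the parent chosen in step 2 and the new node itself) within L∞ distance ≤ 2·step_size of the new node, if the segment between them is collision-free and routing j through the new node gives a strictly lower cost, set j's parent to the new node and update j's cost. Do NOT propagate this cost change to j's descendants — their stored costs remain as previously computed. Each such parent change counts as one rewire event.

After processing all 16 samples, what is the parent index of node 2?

Parent of node 2: 1

1. q=(22,10) nearest=0 d=20 new=(4,4) → blocked by [4,7]×[4,6], reject
2. q=(3,10) nearest=0 d=8 new=(3,4) → add node 1 parent=0 cost=2
3. q=(27,0) nearest=1 d=24 new=(5,2) → blocked by [4,7]×[1,3], reject
4. q=(28,6) nearest=1 d=25 new=(5,6) → blocked by [4,7]×[4,6], reject
5. q=(19,10) nearest=1 d=16 new=(5,6) → blocked by [4,7]×[4,6], reject
6. q=(2,13) nearest=1 d=9 new=(2,6) → add node 2 parent=1 cost=4
7. q=(5,15) nearest=2 d=9 new=(4,8) → blocked by [1,5]×[8,10], reject
8. q=(16,8) nearest=1 d=13 new=(5,6) → blocked by [4,7]×[4,6], reject
9. q=(0,12) nearest=2 d=6 new=(0,8) → add node 3 parent=2 cost=6
10. q=(6,14) nearest=3 d=6 new=(2,10) → blocked by [1,5]×[8,10], reject
11. q=(15,15) nearest=1 d=12 new=(5,6) → blocked by [4,7]×[4,6], reject
12. q=(27,10) nearest=1 d=24 new=(5,6) → blocked by [4,7]×[4,6], reject
13. q=(5,2) nearest=1 d=2 new=(5,2) → blocked by [4,7]×[1,3], reject
14. q=(2,15) nearest=3 d=7 new=(2,10) → blocked by [1,5]×[8,10], reject
15. q=(20,15) nearest=1 d=17 new=(5,6) → blocked by [4,7]×[4,6], reject
16. q=(11,12) nearest=1 d=8 new=(5,6) → blocked by [4,7]×[4,6], reject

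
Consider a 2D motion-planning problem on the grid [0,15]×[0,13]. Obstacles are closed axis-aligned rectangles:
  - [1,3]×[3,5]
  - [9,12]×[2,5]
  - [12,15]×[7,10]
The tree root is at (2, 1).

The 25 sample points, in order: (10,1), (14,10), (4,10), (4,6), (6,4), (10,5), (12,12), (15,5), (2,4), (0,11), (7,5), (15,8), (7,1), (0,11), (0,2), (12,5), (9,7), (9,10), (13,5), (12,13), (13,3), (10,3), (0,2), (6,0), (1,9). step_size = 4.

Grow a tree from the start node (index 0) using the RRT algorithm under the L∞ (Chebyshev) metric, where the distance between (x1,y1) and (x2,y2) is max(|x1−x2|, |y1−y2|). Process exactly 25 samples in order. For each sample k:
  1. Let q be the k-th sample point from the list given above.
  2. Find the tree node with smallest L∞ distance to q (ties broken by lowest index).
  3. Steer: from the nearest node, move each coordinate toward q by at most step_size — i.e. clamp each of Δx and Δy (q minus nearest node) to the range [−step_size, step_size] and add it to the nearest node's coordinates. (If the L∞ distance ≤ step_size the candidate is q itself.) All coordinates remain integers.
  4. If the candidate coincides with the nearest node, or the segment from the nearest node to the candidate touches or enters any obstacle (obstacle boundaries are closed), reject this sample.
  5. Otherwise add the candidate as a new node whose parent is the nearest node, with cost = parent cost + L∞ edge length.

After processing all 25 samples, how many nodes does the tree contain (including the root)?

Node count: 17

1. q=(10,1) nearest=0 d=8 new=(6,1) → add node 1 parent=0 cost=4
2. q=(14,10) nearest=1 d=9 new=(10,5) → blocked by [9,12]×[2,5], reject
3. q=(4,10) nearest=0 d=9 new=(4,5) → blocked by [1,3]×[3,5], reject
4. q=(4,6) nearest=0 d=5 new=(4,5) → blocked by [1,3]×[3,5], reject
5. q=(6,4) nearest=1 d=3 new=(6,4) → add node 2 parent=1 cost=7
6. q=(10,5) nearest=1 d=4 new=(10,5) → blocked by [9,12]×[2,5], reject
7. q=(12,12) nearest=2 d=8 new=(10,8) → add node 3 parent=2 cost=11
8. q=(15,5) nearest=3 d=5 new=(14,5) → add node 4 parent=3 cost=15
9. q=(2,4) nearest=0 d=3 new=(2,4) → blocked by [1,3]×[3,5], reject
10. q=(0,11) nearest=2 d=7 new=(2,8) → add node 5 parent=2 cost=11
11. q=(7,5) nearest=2 d=1 new=(7,5) → add node 6 parent=2 cost=8
12. q=(15,8) nearest=4 d=3 new=(15,8) → blocked by [12,15]×[7,10], reject
13. q=(7,1) nearest=1 d=1 new=(7,1) → add node 7 parent=1 cost=5
14. q=(0,11) nearest=5 d=3 new=(0,11) → add node 8 parent=5 cost=14
15. q=(0,2) nearest=0 d=2 new=(0,2) → add node 9 parent=0 cost=2
16. q=(12,5) nearest=4 d=2 new=(12,5) → blocked by [9,12]×[2,5], reject
17. q=(9,7) nearest=3 d=1 new=(9,7) → add node 10 parent=3 cost=12
18. q=(9,10) nearest=3 d=2 new=(9,10) → add node 11 parent=3 cost=13
19. q=(13,5) nearest=4 d=1 new=(13,5) → add node 12 parent=4 cost=16
20. q=(12,13) nearest=11 d=3 new=(12,13) → add node 13 parent=11 cost=16
21. q=(13,3) nearest=4 d=2 new=(13,3) → add node 14 parent=4 cost=17
22. q=(10,3) nearest=6 d=3 new=(10,3) → blocked by [9,12]×[2,5], reject
23. q=(0,2) nearest=9 d=0 → coincident, reject
24. q=(6,0) nearest=1 d=1 new=(6,0) → add node 15 parent=1 cost=5
25. q=(1,9) nearest=5 d=1 new=(1,9) → add node 16 parent=5 cost=12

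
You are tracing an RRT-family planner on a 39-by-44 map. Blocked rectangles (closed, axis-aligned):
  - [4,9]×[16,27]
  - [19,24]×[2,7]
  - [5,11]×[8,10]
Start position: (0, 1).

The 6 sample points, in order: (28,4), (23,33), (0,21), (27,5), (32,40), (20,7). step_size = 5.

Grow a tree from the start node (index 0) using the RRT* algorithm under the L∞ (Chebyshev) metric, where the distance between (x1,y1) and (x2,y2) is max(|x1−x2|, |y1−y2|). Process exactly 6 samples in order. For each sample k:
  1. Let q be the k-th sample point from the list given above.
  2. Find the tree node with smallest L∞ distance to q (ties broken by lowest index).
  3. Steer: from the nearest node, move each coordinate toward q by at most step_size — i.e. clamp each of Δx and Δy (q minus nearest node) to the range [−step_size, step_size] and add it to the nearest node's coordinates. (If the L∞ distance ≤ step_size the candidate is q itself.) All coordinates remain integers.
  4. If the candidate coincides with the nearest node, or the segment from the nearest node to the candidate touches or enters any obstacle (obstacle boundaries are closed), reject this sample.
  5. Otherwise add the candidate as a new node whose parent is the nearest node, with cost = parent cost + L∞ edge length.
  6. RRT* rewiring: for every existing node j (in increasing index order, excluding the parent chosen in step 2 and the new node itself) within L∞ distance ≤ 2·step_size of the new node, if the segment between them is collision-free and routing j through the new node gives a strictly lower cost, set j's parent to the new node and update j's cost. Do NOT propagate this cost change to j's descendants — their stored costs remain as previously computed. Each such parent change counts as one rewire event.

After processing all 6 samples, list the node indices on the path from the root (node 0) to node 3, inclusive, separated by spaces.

1. q=(28,4) nearest=0 d=28 new=(5,4) → add node 1 parent=0 cost=5
2. q=(23,33) nearest=1 d=29 new=(10,9) → blocked by [5,11]×[8,10], reject
3. q=(0,21) nearest=1 d=17 new=(0,9) → add node 2 parent=1 cost=10
4. q=(27,5) nearest=1 d=22 new=(10,5) → add node 3 parent=1 cost=10
5. q=(32,40) nearest=2 d=32 new=(5,14) → add node 4 parent=2 cost=15
6. q=(20,7) nearest=3 d=10 new=(15,7) → add node 5 parent=3 cost=15

Path: 0 1 3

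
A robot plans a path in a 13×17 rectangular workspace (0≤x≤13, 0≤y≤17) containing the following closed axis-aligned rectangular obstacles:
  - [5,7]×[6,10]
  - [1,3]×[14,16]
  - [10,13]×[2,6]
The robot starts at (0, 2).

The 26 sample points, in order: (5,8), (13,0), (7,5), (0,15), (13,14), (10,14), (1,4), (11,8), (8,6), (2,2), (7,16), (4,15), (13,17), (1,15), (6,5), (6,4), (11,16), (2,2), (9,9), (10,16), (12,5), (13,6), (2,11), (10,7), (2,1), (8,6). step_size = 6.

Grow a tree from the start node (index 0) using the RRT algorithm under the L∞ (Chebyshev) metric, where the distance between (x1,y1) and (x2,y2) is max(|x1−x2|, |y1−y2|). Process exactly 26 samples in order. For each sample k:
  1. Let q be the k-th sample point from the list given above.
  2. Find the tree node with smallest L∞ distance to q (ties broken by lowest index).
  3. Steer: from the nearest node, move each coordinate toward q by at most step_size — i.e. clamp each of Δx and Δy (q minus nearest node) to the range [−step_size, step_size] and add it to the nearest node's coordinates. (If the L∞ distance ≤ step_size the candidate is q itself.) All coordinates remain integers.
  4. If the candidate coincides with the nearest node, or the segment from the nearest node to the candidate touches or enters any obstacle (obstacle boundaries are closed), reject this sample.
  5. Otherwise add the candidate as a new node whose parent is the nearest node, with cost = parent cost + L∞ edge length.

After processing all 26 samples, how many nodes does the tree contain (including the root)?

1. q=(5,8) nearest=0 d=6 new=(5,8) → blocked by [5,7]×[6,10], reject
2. q=(13,0) nearest=0 d=13 new=(6,0) → add node 1 parent=0 cost=6
3. q=(7,5) nearest=1 d=5 new=(7,5) → add node 2 parent=1 cost=11
4. q=(0,15) nearest=2 d=10 new=(1,11) → blocked by [5,7]×[6,10], reject
5. q=(13,14) nearest=2 d=9 new=(13,11) → add node 3 parent=2 cost=17
6. q=(10,14) nearest=3 d=3 new=(10,14) → add node 4 parent=3 cost=20
7. q=(1,4) nearest=0 d=2 new=(1,4) → add node 5 parent=0 cost=2
8. q=(11,8) nearest=3 d=3 new=(11,8) → add node 6 parent=3 cost=20
9. q=(8,6) nearest=2 d=1 new=(8,6) → add node 7 parent=2 cost=12
10. q=(2,2) nearest=0 d=2 new=(2,2) → add node 8 parent=0 cost=2
11. q=(7,16) nearest=4 d=3 new=(7,16) → add node 9 parent=4 cost=23
12. q=(4,15) nearest=9 d=3 new=(4,15) → add node 10 parent=9 cost=26
13. q=(13,17) nearest=4 d=3 new=(13,17) → add node 11 parent=4 cost=23
14. q=(1,15) nearest=10 d=3 new=(1,15) → blocked by [1,3]×[14,16], reject
15. q=(6,5) nearest=2 d=1 new=(6,5) → add node 12 parent=2 cost=12
16. q=(6,4) nearest=2 d=1 new=(6,4) → add node 13 parent=2 cost=12
17. q=(11,16) nearest=4 d=2 new=(11,16) → add node 14 parent=4 cost=22
18. q=(2,2) nearest=8 d=0 → coincident, reject
19. q=(9,9) nearest=6 d=2 new=(9,9) → add node 15 parent=6 cost=22
20. q=(10,16) nearest=14 d=1 new=(10,16) → add node 16 parent=14 cost=23
21. q=(12,5) nearest=6 d=3 new=(12,5) → blocked by [10,13]×[2,6], reject
22. q=(13,6) nearest=6 d=2 new=(13,6) → blocked by [10,13]×[2,6], reject
23. q=(2,11) nearest=10 d=4 new=(2,11) → add node 17 parent=10 cost=30
24. q=(10,7) nearest=6 d=1 new=(10,7) → add node 18 parent=6 cost=21
25. q=(2,1) nearest=8 d=1 new=(2,1) → add node 19 parent=8 cost=3
26. q=(8,6) nearest=7 d=0 → coincident, reject

Node count: 20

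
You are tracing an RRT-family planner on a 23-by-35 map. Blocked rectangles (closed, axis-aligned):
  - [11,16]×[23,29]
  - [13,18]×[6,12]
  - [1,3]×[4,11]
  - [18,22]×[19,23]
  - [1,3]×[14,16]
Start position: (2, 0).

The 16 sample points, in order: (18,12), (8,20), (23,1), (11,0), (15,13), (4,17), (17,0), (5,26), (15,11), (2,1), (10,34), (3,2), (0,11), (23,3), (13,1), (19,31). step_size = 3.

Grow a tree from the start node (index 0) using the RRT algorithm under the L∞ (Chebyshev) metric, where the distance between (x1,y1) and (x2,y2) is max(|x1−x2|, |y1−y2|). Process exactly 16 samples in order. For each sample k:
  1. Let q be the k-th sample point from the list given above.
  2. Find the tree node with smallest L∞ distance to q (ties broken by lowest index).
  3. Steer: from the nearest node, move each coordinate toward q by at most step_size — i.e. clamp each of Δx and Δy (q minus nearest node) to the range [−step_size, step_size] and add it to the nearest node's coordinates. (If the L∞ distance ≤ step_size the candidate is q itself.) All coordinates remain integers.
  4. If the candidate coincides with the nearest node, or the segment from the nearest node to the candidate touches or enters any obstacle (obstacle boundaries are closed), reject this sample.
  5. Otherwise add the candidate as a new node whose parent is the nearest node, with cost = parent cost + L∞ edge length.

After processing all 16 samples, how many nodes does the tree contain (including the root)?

Node count: 16

1. q=(18,12) nearest=0 d=16 new=(5,3) → add node 1 parent=0 cost=3
2. q=(8,20) nearest=1 d=17 new=(8,6) → add node 2 parent=1 cost=6
3. q=(23,1) nearest=2 d=15 new=(11,3) → add node 3 parent=2 cost=9
4. q=(11,0) nearest=3 d=3 new=(11,0) → add node 4 parent=3 cost=12
5. q=(15,13) nearest=2 d=7 new=(11,9) → add node 5 parent=2 cost=9
6. q=(4,17) nearest=5 d=8 new=(8,12) → add node 6 parent=5 cost=12
7. q=(17,0) nearest=3 d=6 new=(14,0) → add node 7 parent=3 cost=12
8. q=(5,26) nearest=6 d=14 new=(5,15) → add node 8 parent=6 cost=15
9. q=(15,11) nearest=5 d=4 new=(14,11) → blocked by [13,18]×[6,12], reject
10. q=(2,1) nearest=0 d=1 new=(2,1) → add node 9 parent=0 cost=1
11. q=(10,34) nearest=8 d=19 new=(8,18) → add node 10 parent=8 cost=18
12. q=(3,2) nearest=9 d=1 new=(3,2) → add node 11 parent=9 cost=2
13. q=(0,11) nearest=8 d=5 new=(2,12) → add node 12 parent=8 cost=18
14. q=(23,3) nearest=7 d=9 new=(17,3) → add node 13 parent=7 cost=15
15. q=(13,1) nearest=7 d=1 new=(13,1) → add node 14 parent=7 cost=13
16. q=(19,31) nearest=10 d=13 new=(11,21) → add node 15 parent=10 cost=21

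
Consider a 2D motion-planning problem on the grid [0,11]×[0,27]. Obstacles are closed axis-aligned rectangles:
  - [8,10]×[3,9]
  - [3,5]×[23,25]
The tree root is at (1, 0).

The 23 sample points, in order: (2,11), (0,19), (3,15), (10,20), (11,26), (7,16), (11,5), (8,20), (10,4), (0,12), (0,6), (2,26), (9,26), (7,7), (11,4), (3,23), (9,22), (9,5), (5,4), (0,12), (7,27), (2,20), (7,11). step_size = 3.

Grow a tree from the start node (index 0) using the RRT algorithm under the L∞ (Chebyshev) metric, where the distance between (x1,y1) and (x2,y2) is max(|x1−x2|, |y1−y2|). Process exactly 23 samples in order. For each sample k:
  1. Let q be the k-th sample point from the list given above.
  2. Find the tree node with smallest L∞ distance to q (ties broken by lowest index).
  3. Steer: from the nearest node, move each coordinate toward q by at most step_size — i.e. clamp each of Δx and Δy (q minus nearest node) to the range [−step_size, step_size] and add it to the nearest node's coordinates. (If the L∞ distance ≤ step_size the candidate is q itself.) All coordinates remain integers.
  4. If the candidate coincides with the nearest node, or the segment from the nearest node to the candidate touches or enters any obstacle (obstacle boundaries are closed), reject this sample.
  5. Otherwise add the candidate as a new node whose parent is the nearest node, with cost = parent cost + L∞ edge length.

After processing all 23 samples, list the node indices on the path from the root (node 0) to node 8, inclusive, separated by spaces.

1. q=(2,11) nearest=0 d=11 new=(2,3) → add node 1 parent=0 cost=3
2. q=(0,19) nearest=1 d=16 new=(0,6) → add node 2 parent=1 cost=6
3. q=(3,15) nearest=2 d=9 new=(3,9) → add node 3 parent=2 cost=9
4. q=(10,20) nearest=3 d=11 new=(6,12) → add node 4 parent=3 cost=12
5. q=(11,26) nearest=4 d=14 new=(9,15) → add node 5 parent=4 cost=15
6. q=(7,16) nearest=5 d=2 new=(7,16) → add node 6 parent=5 cost=17
7. q=(11,5) nearest=4 d=7 new=(9,9) → blocked by [8,10]×[3,9], reject
8. q=(8,20) nearest=6 d=4 new=(8,19) → add node 7 parent=6 cost=20
9. q=(10,4) nearest=3 d=7 new=(6,6) → add node 8 parent=3 cost=12
10. q=(0,12) nearest=3 d=3 new=(0,12) → add node 9 parent=3 cost=12
11. q=(0,6) nearest=2 d=0 → coincident, reject
12. q=(2,26) nearest=7 d=7 new=(5,22) → add node 10 parent=7 cost=23
13. q=(9,26) nearest=10 d=4 new=(8,25) → add node 11 parent=10 cost=26
14. q=(7,7) nearest=8 d=1 new=(7,7) → add node 12 parent=8 cost=13
15. q=(11,4) nearest=12 d=4 new=(10,4) → blocked by [8,10]×[3,9], reject
16. q=(3,23) nearest=10 d=2 new=(3,23) → blocked by [3,5]×[23,25], reject
17. q=(9,22) nearest=7 d=3 new=(9,22) → add node 13 parent=7 cost=23
18. q=(9,5) nearest=12 d=2 new=(9,5) → blocked by [8,10]×[3,9], reject
19. q=(5,4) nearest=8 d=2 new=(5,4) → add node 14 parent=8 cost=14
20. q=(0,12) nearest=9 d=0 → coincident, reject
21. q=(7,27) nearest=11 d=2 new=(7,27) → add node 15 parent=11 cost=28
22. q=(2,20) nearest=10 d=3 new=(2,20) → add node 16 parent=10 cost=26
23. q=(7,11) nearest=4 d=1 new=(7,11) → add node 17 parent=4 cost=13

Path: 0 1 2 3 8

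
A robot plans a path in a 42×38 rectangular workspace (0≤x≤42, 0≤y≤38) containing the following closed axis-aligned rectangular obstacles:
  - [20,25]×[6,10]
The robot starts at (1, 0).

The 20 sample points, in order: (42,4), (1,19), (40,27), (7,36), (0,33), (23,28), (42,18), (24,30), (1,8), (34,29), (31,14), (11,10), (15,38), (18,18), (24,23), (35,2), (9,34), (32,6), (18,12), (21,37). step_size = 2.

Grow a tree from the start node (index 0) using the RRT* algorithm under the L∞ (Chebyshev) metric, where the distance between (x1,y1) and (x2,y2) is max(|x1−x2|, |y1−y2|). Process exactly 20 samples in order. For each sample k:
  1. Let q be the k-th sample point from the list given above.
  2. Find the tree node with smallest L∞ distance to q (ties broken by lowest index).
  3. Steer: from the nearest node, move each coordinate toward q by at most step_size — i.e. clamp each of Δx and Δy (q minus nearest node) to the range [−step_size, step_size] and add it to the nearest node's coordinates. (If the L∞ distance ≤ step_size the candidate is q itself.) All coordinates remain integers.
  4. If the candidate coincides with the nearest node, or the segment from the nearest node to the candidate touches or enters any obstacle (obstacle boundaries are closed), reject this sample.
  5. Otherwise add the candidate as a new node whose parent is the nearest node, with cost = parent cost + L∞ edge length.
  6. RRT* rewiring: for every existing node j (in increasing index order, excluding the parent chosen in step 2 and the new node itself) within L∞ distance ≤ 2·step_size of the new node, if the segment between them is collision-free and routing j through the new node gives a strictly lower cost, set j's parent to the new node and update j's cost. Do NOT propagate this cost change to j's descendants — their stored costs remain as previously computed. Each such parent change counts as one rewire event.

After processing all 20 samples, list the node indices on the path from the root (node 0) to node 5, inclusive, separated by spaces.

Path: 0 1 2 4 5

1. q=(42,4) nearest=0 d=41 new=(3,2) → add node 1 parent=0 cost=2
2. q=(1,19) nearest=1 d=17 new=(1,4) → add node 2 parent=1 cost=4
3. q=(40,27) nearest=1 d=37 new=(5,4) → add node 3 parent=1 cost=4
4. q=(7,36) nearest=2 d=32 new=(3,6) → add node 4 parent=2 cost=6
5. q=(0,33) nearest=4 d=27 new=(1,8) → add node 5 parent=4 cost=8
6. q=(23,28) nearest=4 d=22 new=(5,8) → add node 6 parent=4 cost=8
7. q=(42,18) nearest=3 d=37 new=(7,6) → add node 7 parent=3 cost=6
8. q=(24,30) nearest=6 d=22 new=(7,10) → add node 8 parent=6 cost=10
9. q=(1,8) nearest=5 d=0 → coincident, reject
10. q=(34,29) nearest=7 d=27 new=(9,8) → add node 9 parent=7 cost=8
11. q=(31,14) nearest=9 d=22 new=(11,10) → add node 10 parent=9 cost=10
12. q=(11,10) nearest=10 d=0 → coincident, reject
13. q=(15,38) nearest=8 d=28 new=(9,12) → add node 11 parent=8 cost=12
14. q=(18,18) nearest=10 d=8 new=(13,12) → add node 12 parent=10 cost=12
15. q=(24,23) nearest=12 d=11 new=(15,14) → add node 13 parent=12 cost=14
16. q=(35,2) nearest=13 d=20 new=(17,12) → add node 14 parent=13 cost=16
17. q=(9,34) nearest=13 d=20 new=(13,16) → add node 15 parent=13 cost=16
18. q=(32,6) nearest=14 d=15 new=(19,10) → add node 16 parent=14 cost=18
19. q=(18,12) nearest=14 d=1 new=(18,12) → add node 17 parent=14 cost=17
20. q=(21,37) nearest=15 d=21 new=(15,18) → add node 18 parent=15 cost=18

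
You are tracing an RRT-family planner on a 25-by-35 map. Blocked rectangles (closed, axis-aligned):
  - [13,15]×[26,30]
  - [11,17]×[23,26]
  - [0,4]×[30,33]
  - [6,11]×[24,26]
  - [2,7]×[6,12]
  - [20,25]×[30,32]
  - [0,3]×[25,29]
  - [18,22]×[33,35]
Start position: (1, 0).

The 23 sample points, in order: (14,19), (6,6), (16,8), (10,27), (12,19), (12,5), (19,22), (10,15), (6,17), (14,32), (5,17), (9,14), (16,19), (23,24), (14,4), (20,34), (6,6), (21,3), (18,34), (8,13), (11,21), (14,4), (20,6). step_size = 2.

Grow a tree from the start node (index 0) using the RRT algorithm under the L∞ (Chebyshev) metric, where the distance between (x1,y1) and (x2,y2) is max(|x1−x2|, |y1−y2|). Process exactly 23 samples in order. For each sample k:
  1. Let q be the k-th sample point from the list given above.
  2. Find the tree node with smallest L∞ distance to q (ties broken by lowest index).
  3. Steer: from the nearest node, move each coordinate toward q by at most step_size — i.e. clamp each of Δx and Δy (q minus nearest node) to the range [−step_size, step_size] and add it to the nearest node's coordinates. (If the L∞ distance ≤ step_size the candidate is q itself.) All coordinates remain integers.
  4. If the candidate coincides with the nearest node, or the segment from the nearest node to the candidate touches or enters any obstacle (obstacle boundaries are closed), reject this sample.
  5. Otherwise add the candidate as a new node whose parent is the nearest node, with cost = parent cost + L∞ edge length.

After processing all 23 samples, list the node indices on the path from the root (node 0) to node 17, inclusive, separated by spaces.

Path: 0 1 2 3 4 5 6 7 10 11 17

1. q=(14,19) nearest=0 d=19 new=(3,2) → add node 1 parent=0 cost=2
2. q=(6,6) nearest=1 d=4 new=(5,4) → add node 2 parent=1 cost=4
3. q=(16,8) nearest=2 d=11 new=(7,6) → blocked by [2,7]×[6,12], reject
4. q=(10,27) nearest=2 d=23 new=(7,6) → blocked by [2,7]×[6,12], reject
5. q=(12,19) nearest=2 d=15 new=(7,6) → blocked by [2,7]×[6,12], reject
6. q=(12,5) nearest=2 d=7 new=(7,5) → add node 3 parent=2 cost=6
7. q=(19,22) nearest=3 d=17 new=(9,7) → add node 4 parent=3 cost=8
8. q=(10,15) nearest=4 d=8 new=(10,9) → add node 5 parent=4 cost=10
9. q=(6,17) nearest=5 d=8 new=(8,11) → add node 6 parent=5 cost=12
10. q=(14,32) nearest=6 d=21 new=(10,13) → add node 7 parent=6 cost=14
11. q=(5,17) nearest=7 d=5 new=(8,15) → add node 8 parent=7 cost=16
12. q=(9,14) nearest=7 d=1 new=(9,14) → add node 9 parent=7 cost=15
13. q=(16,19) nearest=7 d=6 new=(12,15) → add node 10 parent=7 cost=16
14. q=(23,24) nearest=10 d=11 new=(14,17) → add node 11 parent=10 cost=18
15. q=(14,4) nearest=4 d=5 new=(11,5) → add node 12 parent=4 cost=10
16. q=(20,34) nearest=11 d=17 new=(16,19) → add node 13 parent=11 cost=20
17. q=(6,6) nearest=3 d=1 new=(6,6) → blocked by [2,7]×[6,12], reject
18. q=(21,3) nearest=12 d=10 new=(13,3) → add node 14 parent=12 cost=12
19. q=(18,34) nearest=13 d=15 new=(18,21) → add node 15 parent=13 cost=22
20. q=(8,13) nearest=9 d=1 new=(8,13) → add node 16 parent=9 cost=16
21. q=(11,21) nearest=11 d=4 new=(12,19) → add node 17 parent=11 cost=20
22. q=(14,4) nearest=14 d=1 new=(14,4) → add node 18 parent=14 cost=13
23. q=(20,6) nearest=18 d=6 new=(16,6) → add node 19 parent=18 cost=15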